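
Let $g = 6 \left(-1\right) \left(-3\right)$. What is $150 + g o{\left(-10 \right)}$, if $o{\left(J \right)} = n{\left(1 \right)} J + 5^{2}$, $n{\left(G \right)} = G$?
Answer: $420$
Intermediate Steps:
$o{\left(J \right)} = 25 + J$ ($o{\left(J \right)} = 1 J + 5^{2} = J + 25 = 25 + J$)
$g = 18$ ($g = \left(-6\right) \left(-3\right) = 18$)
$150 + g o{\left(-10 \right)} = 150 + 18 \left(25 - 10\right) = 150 + 18 \cdot 15 = 150 + 270 = 420$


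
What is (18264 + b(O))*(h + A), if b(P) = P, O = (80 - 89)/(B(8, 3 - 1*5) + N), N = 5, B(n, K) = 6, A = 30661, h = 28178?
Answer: 1074587355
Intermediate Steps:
O = -9/11 (O = (80 - 89)/(6 + 5) = -9/11 ≈ -0.81818)
(18264 + b(O))*(h + A) = (18264 - 9/11)*(28178 + 30661) = (200895/11)*58839 = 1074587355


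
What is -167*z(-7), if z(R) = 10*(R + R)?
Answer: 23380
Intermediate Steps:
z(R) = 20*R (z(R) = 10*(2*R) = 20*R)
-167*z(-7) = -3340*(-7) = -167*(-140) = 23380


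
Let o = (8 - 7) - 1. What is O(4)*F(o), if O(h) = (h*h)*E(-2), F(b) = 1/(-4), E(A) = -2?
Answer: 8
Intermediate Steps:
o = 0 (o = 1 - 1 = 0)
F(b) = -1/4
O(h) = -2*h**2 (O(h) = (h*h)*(-2) = h**2*(-2) = -2*h**2)
O(4)*F(o) = -2*4**2*(-1/4) = -2*16*(-1/4) = -32*(-1/4) = 8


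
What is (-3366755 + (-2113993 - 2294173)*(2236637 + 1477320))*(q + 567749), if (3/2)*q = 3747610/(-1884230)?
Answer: -1751395295953605570931901/188423 ≈ -9.2950e+18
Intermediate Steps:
q = -749522/565269 (q = 2*(3747610/(-1884230))/3 = 2*(3747610*(-1/1884230))/3 = (⅔)*(-374761/188423) = -749522/565269 ≈ -1.3260)
(-3366755 + (-2113993 - 2294173)*(2236637 + 1477320))*(q + 567749) = (-3366755 + (-2113993 - 2294173)*(2236637 + 1477320))*(-749522/565269 + 567749) = (-3366755 - 4408166*3713957)*(320930159959/565269) = (-3366755 - 16371738972862)*(320930159959/565269) = -16371742339617*320930159959/565269 = -1751395295953605570931901/188423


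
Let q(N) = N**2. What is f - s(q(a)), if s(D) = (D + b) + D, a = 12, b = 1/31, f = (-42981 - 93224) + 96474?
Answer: -1240590/31 ≈ -40019.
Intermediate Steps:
f = -39731 (f = -136205 + 96474 = -39731)
b = 1/31 ≈ 0.032258
s(D) = 1/31 + 2*D (s(D) = (D + 1/31) + D = (1/31 + D) + D = 1/31 + 2*D)
f - s(q(a)) = -39731 - (1/31 + 2*12**2) = -39731 - (1/31 + 2*144) = -39731 - (1/31 + 288) = -39731 - 1*8929/31 = -39731 - 8929/31 = -1240590/31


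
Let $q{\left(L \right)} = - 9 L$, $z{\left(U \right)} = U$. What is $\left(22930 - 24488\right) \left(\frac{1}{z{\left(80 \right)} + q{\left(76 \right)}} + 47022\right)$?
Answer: $- \frac{22124602573}{302} \approx -7.326 \cdot 10^{7}$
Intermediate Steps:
$\left(22930 - 24488\right) \left(\frac{1}{z{\left(80 \right)} + q{\left(76 \right)}} + 47022\right) = \left(22930 - 24488\right) \left(\frac{1}{80 - 684} + 47022\right) = - 1558 \left(\frac{1}{80 - 684} + 47022\right) = - 1558 \left(\frac{1}{-604} + 47022\right) = - 1558 \left(- \frac{1}{604} + 47022\right) = \left(-1558\right) \frac{28401287}{604} = - \frac{22124602573}{302}$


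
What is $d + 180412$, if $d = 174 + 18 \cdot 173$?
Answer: $183700$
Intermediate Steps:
$d = 3288$ ($d = 174 + 3114 = 3288$)
$d + 180412 = 3288 + 180412 = 183700$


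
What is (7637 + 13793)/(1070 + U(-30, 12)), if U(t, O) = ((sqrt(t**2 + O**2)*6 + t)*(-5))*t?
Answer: 735049/8338751 + 1157220*sqrt(29)/8338751 ≈ 0.83548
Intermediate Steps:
U(t, O) = t*(-30*sqrt(O**2 + t**2) - 5*t) (U(t, O) = ((sqrt(O**2 + t**2)*6 + t)*(-5))*t = ((6*sqrt(O**2 + t**2) + t)*(-5))*t = ((t + 6*sqrt(O**2 + t**2))*(-5))*t = (-30*sqrt(O**2 + t**2) - 5*t)*t = t*(-30*sqrt(O**2 + t**2) - 5*t))
(7637 + 13793)/(1070 + U(-30, 12)) = (7637 + 13793)/(1070 - 5*(-30)*(-30 + 6*sqrt(12**2 + (-30)**2))) = 21430/(1070 - 5*(-30)*(-30 + 6*sqrt(144 + 900))) = 21430/(1070 - 5*(-30)*(-30 + 6*sqrt(1044))) = 21430/(1070 - 5*(-30)*(-30 + 6*(6*sqrt(29)))) = 21430/(1070 - 5*(-30)*(-30 + 36*sqrt(29))) = 21430/(1070 + (-4500 + 5400*sqrt(29))) = 21430/(-3430 + 5400*sqrt(29))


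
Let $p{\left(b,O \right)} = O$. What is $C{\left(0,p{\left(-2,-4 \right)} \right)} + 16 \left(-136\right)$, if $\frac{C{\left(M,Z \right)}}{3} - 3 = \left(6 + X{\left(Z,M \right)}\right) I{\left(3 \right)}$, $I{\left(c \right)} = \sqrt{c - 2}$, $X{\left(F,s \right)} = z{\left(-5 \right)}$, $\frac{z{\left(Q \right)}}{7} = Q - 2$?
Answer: $-2296$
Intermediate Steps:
$z{\left(Q \right)} = -14 + 7 Q$ ($z{\left(Q \right)} = 7 \left(Q - 2\right) = 7 \left(-2 + Q\right) = -14 + 7 Q$)
$X{\left(F,s \right)} = -49$ ($X{\left(F,s \right)} = -14 + 7 \left(-5\right) = -14 - 35 = -49$)
$I{\left(c \right)} = \sqrt{-2 + c}$
$C{\left(M,Z \right)} = -120$ ($C{\left(M,Z \right)} = 9 + 3 \left(6 - 49\right) \sqrt{-2 + 3} = 9 + 3 \left(- 43 \sqrt{1}\right) = 9 + 3 \left(\left(-43\right) 1\right) = 9 + 3 \left(-43\right) = 9 - 129 = -120$)
$C{\left(0,p{\left(-2,-4 \right)} \right)} + 16 \left(-136\right) = -120 + 16 \left(-136\right) = -120 - 2176 = -2296$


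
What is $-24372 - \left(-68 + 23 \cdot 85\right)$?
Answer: $-26259$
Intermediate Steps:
$-24372 - \left(-68 + 23 \cdot 85\right) = -24372 - \left(-68 + 1955\right) = -24372 - 1887 = -26259$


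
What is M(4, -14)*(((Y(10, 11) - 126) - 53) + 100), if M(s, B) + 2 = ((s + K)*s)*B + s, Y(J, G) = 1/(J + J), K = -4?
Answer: -1579/10 ≈ -157.90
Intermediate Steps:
Y(J, G) = 1/(2*J)
M(s, B) = -2 + s + B*s*(-4 + s) (M(s, B) = -2 + (((s - 4)*s)*B + s) = -2 + (((-4 + s)*s)*B + s) = -2 + ((s*(-4 + s))*B + s) = -2 + (B*s*(-4 + s) + s) = -2 + (s + B*s*(-4 + s)) = -2 + s + B*s*(-4 + s))
M(4, -14)*(((Y(10, 11) - 126) - 53) + 100) = (-2 + 4 - 14*4² - 4*(-14)*4)*((((½)/10 - 126) - 53) + 100) = (-2 + 4 - 14*16 + 224)*((((½)*(⅒) - 126) - 53) + 100) = (-2 + 4 - 224 + 224)*(((1/20 - 126) - 53) + 100) = 2*((-2519/20 - 53) + 100) = 2*(-3579/20 + 100) = 2*(-1579/20) = -1579/10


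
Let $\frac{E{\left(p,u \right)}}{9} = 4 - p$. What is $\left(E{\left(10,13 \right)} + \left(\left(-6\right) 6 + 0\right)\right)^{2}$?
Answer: $8100$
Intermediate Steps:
$E{\left(p,u \right)} = 36 - 9 p$ ($E{\left(p,u \right)} = 9 \left(4 - p\right) = 36 - 9 p$)
$\left(E{\left(10,13 \right)} + \left(\left(-6\right) 6 + 0\right)\right)^{2} = \left(\left(36 - 90\right) + \left(\left(-6\right) 6 + 0\right)\right)^{2} = \left(\left(36 - 90\right) + \left(-36 + 0\right)\right)^{2} = \left(-54 - 36\right)^{2} = \left(-90\right)^{2} = 8100$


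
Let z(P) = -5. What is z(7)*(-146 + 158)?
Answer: -60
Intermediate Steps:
z(7)*(-146 + 158) = -5*(-146 + 158) = -5*12 = -60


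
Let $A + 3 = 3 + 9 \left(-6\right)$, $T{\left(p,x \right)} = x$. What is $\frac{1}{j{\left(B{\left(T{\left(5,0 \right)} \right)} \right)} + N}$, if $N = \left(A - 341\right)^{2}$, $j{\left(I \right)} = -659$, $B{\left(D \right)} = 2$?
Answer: $\frac{1}{155366} \approx 6.4364 \cdot 10^{-6}$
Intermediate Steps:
$A = -54$ ($A = -3 + \left(3 + 9 \left(-6\right)\right) = -3 + \left(3 - 54\right) = -3 - 51 = -54$)
$N = 156025$ ($N = \left(-54 - 341\right)^{2} = \left(-395\right)^{2} = 156025$)
$\frac{1}{j{\left(B{\left(T{\left(5,0 \right)} \right)} \right)} + N} = \frac{1}{-659 + 156025} = \frac{1}{155366}$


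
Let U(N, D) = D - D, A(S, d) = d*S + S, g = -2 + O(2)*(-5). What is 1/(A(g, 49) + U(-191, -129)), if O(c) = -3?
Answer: 1/650 ≈ 0.0015385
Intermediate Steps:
g = 13 (g = -2 - 3*(-5) = -2 + 15 = 13)
A(S, d) = S + S*d (A(S, d) = S*d + S = S + S*d)
U(N, D) = 0
1/(A(g, 49) + U(-191, -129)) = 1/(13*(1 + 49) + 0) = 1/(13*50 + 0) = 1/(650 + 0) = 1/650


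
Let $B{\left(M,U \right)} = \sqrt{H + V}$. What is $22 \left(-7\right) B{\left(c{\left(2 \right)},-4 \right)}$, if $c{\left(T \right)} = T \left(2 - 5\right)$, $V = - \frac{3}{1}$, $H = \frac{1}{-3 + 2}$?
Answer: $- 308 i \approx - 308.0 i$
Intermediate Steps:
$H = -1$ ($H = \frac{1}{-1} = -1$)
$V = -3$ ($V = \left(-3\right) 1 = -3$)
$c{\left(T \right)} = - 3 T$ ($c{\left(T \right)} = T \left(-3\right) = - 3 T$)
$B{\left(M,U \right)} = 2 i$ ($B{\left(M,U \right)} = \sqrt{-1 - 3} = \sqrt{-4} = 2 i$)
$22 \left(-7\right) B{\left(c{\left(2 \right)},-4 \right)} = 22 \left(-7\right) 2 i = - 154 \cdot 2 i = - 308 i$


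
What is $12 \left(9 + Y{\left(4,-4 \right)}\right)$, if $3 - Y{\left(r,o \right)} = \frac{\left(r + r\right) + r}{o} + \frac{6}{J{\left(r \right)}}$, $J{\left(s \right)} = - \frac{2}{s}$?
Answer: $324$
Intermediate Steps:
$Y{\left(r,o \right)} = 3 + 3 r - \frac{3 r}{o}$ ($Y{\left(r,o \right)} = 3 - \left(\frac{\left(r + r\right) + r}{o} + \frac{6}{\left(-2\right) \frac{1}{r}}\right) = 3 - \left(\frac{2 r + r}{o} + 6 \left(- \frac{r}{2}\right)\right) = 3 - \left(\frac{3 r}{o} - 3 r\right) = 3 - \left(- 3 r + \frac{3 r}{o}\right) = 3 + \left(3 r - \frac{3 r}{o}\right) = 3 + 3 r - \frac{3 r}{o}$)
$12 \left(9 + Y{\left(4,-4 \right)}\right) = 12 \left(9 + \left(3 + 3 \cdot 4 - \frac{12}{-4}\right)\right) = 12 \left(9 + \left(3 + 12 - 12 \left(- \frac{1}{4}\right)\right)\right) = 12 \left(9 + \left(3 + 12 + 3\right)\right) = 12 \left(9 + 18\right) = 12 \cdot 27 = 324$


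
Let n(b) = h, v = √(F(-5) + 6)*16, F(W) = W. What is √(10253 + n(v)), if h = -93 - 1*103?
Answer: √10057 ≈ 100.28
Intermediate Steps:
h = -196 (h = -93 - 103 = -196)
v = 16 (v = √(-5 + 6)*16 = √1*16 = 1*16 = 16)
n(b) = -196
√(10253 + n(v)) = √(10253 - 196) = √10057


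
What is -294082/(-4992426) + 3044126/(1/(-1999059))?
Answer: -15190423331207810401/2496213 ≈ -6.0854e+12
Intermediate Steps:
-294082/(-4992426) + 3044126/(1/(-1999059)) = -294082*(-1/4992426) + 3044126/(-1/1999059) = 147041/2496213 + 3044126*(-1999059) = 147041/2496213 - 6085387477434 = -15190423331207810401/2496213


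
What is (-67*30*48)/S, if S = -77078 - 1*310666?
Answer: 1005/4039 ≈ 0.24882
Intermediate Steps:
S = -387744 (S = -77078 - 310666 = -387744)
(-67*30*48)/S = (-67*30*48)/(-387744) = -2010*48*(-1/387744) = -96480*(-1/387744) = 1005/4039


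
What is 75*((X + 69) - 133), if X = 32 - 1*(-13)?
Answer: -1425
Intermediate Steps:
X = 45 (X = 32 + 13 = 45)
75*((X + 69) - 133) = 75*((45 + 69) - 133) = 75*(114 - 133) = 75*(-19) = -1425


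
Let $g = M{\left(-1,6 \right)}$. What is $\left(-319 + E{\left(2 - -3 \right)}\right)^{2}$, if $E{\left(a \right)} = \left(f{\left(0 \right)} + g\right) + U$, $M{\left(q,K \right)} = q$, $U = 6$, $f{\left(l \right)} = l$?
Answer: $98596$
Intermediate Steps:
$g = -1$
$E{\left(a \right)} = 5$ ($E{\left(a \right)} = \left(0 - 1\right) + 6 = -1 + 6 = 5$)
$\left(-319 + E{\left(2 - -3 \right)}\right)^{2} = \left(-319 + 5\right)^{2} = \left(-314\right)^{2} = 98596$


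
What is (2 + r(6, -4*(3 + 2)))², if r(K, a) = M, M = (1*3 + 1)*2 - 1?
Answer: 81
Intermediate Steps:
M = 7 (M = (3 + 1)*2 - 1 = 4*2 - 1 = 8 - 1 = 7)
r(K, a) = 7
(2 + r(6, -4*(3 + 2)))² = (2 + 7)² = 9² = 81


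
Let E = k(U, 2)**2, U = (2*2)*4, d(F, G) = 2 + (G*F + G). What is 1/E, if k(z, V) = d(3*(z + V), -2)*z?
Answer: 1/2985984 ≈ 3.3490e-7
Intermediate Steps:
d(F, G) = 2 + G + F*G (d(F, G) = 2 + (F*G + G) = 2 + (G + F*G) = 2 + G + F*G)
U = 16 (U = 4*4 = 16)
k(z, V) = z*(-6*V - 6*z) (k(z, V) = (2 - 2 + (3*(z + V))*(-2))*z = (2 - 2 + (3*(V + z))*(-2))*z = (2 - 2 + (3*V + 3*z)*(-2))*z = (2 - 2 + (-6*V - 6*z))*z = (-6*V - 6*z)*z = z*(-6*V - 6*z))
E = 2985984 (E = (6*16*(-1*2 - 1*16))**2 = (6*16*(-2 - 16))**2 = (6*16*(-18))**2 = (-1728)**2 = 2985984)
1/E = 1/2985984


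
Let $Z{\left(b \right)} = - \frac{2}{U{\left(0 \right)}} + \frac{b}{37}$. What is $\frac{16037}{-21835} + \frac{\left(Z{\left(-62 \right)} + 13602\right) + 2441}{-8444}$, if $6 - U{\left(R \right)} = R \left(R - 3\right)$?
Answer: $- \frac{26954766379}{10232798070} \approx -2.6342$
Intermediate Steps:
$U{\left(R \right)} = 6 - R \left(-3 + R\right)$ ($U{\left(R \right)} = 6 - R \left(R - 3\right) = 6 - R \left(-3 + R\right)$)
$Z{\left(b \right)} = - \frac{1}{3} + \frac{b}{37}$ ($Z{\left(b \right)} = - \frac{2}{6 - 0^{2} + 3 \cdot 0} + \frac{b}{37} = - \frac{2}{6 - 0 + 0} + b \frac{1}{37} = - \frac{2}{6 + 0 + 0} + \frac{b}{37} = - \frac{2}{6} + \frac{b}{37} = \left(-2\right) \frac{1}{6} + \frac{b}{37} = - \frac{1}{3} + \frac{b}{37}$)
$\frac{16037}{-21835} + \frac{\left(Z{\left(-62 \right)} + 13602\right) + 2441}{-8444} = \frac{16037}{-21835} + \frac{\left(\left(- \frac{1}{3} + \frac{1}{37} \left(-62\right)\right) + 13602\right) + 2441}{-8444} = 16037 \left(- \frac{1}{21835}\right) + \left(\left(\left(- \frac{1}{3} - \frac{62}{37}\right) + 13602\right) + 2441\right) \left(- \frac{1}{8444}\right) = - \frac{16037}{21835} + \left(\left(- \frac{223}{111} + 13602\right) + 2441\right) \left(- \frac{1}{8444}\right) = - \frac{16037}{21835} + \left(\frac{1509599}{111} + 2441\right) \left(- \frac{1}{8444}\right) = - \frac{16037}{21835} + \frac{1780550}{111} \left(- \frac{1}{8444}\right) = - \frac{16037}{21835} - \frac{890275}{468642} = - \frac{26954766379}{10232798070}$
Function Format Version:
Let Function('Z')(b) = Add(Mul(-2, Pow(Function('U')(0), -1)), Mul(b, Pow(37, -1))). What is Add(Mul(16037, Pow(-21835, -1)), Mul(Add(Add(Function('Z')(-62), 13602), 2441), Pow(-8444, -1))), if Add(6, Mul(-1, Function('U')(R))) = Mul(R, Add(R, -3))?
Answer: Rational(-26954766379, 10232798070) ≈ -2.6342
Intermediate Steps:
Function('U')(R) = Add(6, Mul(-1, R, Add(-3, R))) (Function('U')(R) = Add(6, Mul(-1, Mul(R, Add(R, -3)))) = Add(6, Mul(-1, Mul(R, Add(-3, R)))) = Add(6, Mul(-1, R, Add(-3, R))))
Function('Z')(b) = Add(Rational(-1, 3), Mul(Rational(1, 37), b)) (Function('Z')(b) = Add(Mul(-2, Pow(Add(6, Mul(-1, Pow(0, 2)), Mul(3, 0)), -1)), Mul(b, Pow(37, -1))) = Add(Mul(-2, Pow(Add(6, Mul(-1, 0), 0), -1)), Mul(b, Rational(1, 37))) = Add(Mul(-2, Pow(Add(6, 0, 0), -1)), Mul(Rational(1, 37), b)) = Add(Mul(-2, Pow(6, -1)), Mul(Rational(1, 37), b)) = Add(Mul(-2, Rational(1, 6)), Mul(Rational(1, 37), b)) = Add(Rational(-1, 3), Mul(Rational(1, 37), b)))
Add(Mul(16037, Pow(-21835, -1)), Mul(Add(Add(Function('Z')(-62), 13602), 2441), Pow(-8444, -1))) = Add(Mul(16037, Pow(-21835, -1)), Mul(Add(Add(Add(Rational(-1, 3), Mul(Rational(1, 37), -62)), 13602), 2441), Pow(-8444, -1))) = Add(Mul(16037, Rational(-1, 21835)), Mul(Add(Add(Add(Rational(-1, 3), Rational(-62, 37)), 13602), 2441), Rational(-1, 8444))) = Add(Rational(-16037, 21835), Mul(Add(Add(Rational(-223, 111), 13602), 2441), Rational(-1, 8444))) = Add(Rational(-16037, 21835), Mul(Add(Rational(1509599, 111), 2441), Rational(-1, 8444))) = Add(Rational(-16037, 21835), Mul(Rational(1780550, 111), Rational(-1, 8444))) = Add(Rational(-16037, 21835), Rational(-890275, 468642)) = Rational(-26954766379, 10232798070)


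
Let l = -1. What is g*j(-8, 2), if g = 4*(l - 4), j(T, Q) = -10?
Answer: 200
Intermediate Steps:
g = -20 (g = 4*(-1 - 4) = 4*(-5) = -20)
g*j(-8, 2) = -20*(-10) = 200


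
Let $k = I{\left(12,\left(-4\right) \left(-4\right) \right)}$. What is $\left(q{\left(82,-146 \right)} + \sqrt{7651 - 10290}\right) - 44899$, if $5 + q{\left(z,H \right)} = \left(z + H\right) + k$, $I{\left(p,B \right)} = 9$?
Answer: $-44959 + i \sqrt{2639} \approx -44959.0 + 51.371 i$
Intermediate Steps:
$k = 9$
$q{\left(z,H \right)} = 4 + H + z$ ($q{\left(z,H \right)} = -5 + \left(\left(z + H\right) + 9\right) = -5 + \left(\left(H + z\right) + 9\right) = -5 + \left(9 + H + z\right) = 4 + H + z$)
$\left(q{\left(82,-146 \right)} + \sqrt{7651 - 10290}\right) - 44899 = \left(\left(4 - 146 + 82\right) + \sqrt{7651 - 10290}\right) - 44899 = \left(-60 + \sqrt{-2639}\right) - 44899 = \left(-60 + i \sqrt{2639}\right) - 44899 = -44959 + i \sqrt{2639}$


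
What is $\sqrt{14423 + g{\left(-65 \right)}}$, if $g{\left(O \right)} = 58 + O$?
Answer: $4 \sqrt{901} \approx 120.07$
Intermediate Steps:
$\sqrt{14423 + g{\left(-65 \right)}} = \sqrt{14423 + \left(58 - 65\right)} = \sqrt{14423 - 7} = \sqrt{14416} = 4 \sqrt{901}$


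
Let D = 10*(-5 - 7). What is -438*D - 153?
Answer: 52407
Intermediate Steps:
D = -120 (D = 10*(-12) = -120)
-438*D - 153 = -438*(-120) - 153 = 52560 - 153 = 52407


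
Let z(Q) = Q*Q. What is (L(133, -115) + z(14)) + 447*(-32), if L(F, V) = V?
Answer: -14223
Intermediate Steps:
z(Q) = Q²
(L(133, -115) + z(14)) + 447*(-32) = (-115 + 14²) + 447*(-32) = (-115 + 196) - 14304 = 81 - 14304 = -14223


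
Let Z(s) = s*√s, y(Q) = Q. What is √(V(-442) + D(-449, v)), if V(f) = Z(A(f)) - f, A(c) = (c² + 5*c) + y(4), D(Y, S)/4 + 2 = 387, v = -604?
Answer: √(1982 + 4056318*√438) ≈ 9213.8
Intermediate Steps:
D(Y, S) = 1540 (D(Y, S) = -8 + 4*387 = -8 + 1548 = 1540)
A(c) = 4 + c² + 5*c (A(c) = (c² + 5*c) + 4 = 4 + c² + 5*c)
Z(s) = s^(3/2)
V(f) = (4 + f² + 5*f)^(3/2) - f
√(V(-442) + D(-449, v)) = √(((4 + (-442)² + 5*(-442))^(3/2) - 1*(-442)) + 1540) = √(((4 + 195364 - 2210)^(3/2) + 442) + 1540) = √((193158^(3/2) + 442) + 1540) = √((4056318*√438 + 442) + 1540) = √((442 + 4056318*√438) + 1540) = √(1982 + 4056318*√438)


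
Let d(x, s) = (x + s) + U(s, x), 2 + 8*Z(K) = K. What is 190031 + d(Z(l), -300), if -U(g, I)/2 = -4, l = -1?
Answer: 1517909/8 ≈ 1.8974e+5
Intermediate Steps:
U(g, I) = 8 (U(g, I) = -2*(-4) = 8)
Z(K) = -1/4 + K/8
d(x, s) = 8 + s + x (d(x, s) = (x + s) + 8 = (s + x) + 8 = 8 + s + x)
190031 + d(Z(l), -300) = 190031 + (8 - 300 + (-1/4 + (1/8)*(-1))) = 190031 + (8 - 300 + (-1/4 - 1/8)) = 190031 + (8 - 300 - 3/8) = 190031 - 2339/8 = 1517909/8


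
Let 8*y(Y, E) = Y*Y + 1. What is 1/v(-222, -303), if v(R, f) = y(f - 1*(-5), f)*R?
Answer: -4/9857355 ≈ -4.0579e-7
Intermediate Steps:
y(Y, E) = ⅛ + Y²/8 (y(Y, E) = (Y*Y + 1)/8 = (Y² + 1)/8 = (1 + Y²)/8 = ⅛ + Y²/8)
v(R, f) = R*(⅛ + (5 + f)²/8) (v(R, f) = (⅛ + (f - 1*(-5))²/8)*R = (⅛ + (f + 5)²/8)*R = (⅛ + (5 + f)²/8)*R = R*(⅛ + (5 + f)²/8))
1/v(-222, -303) = 1/((⅛)*(-222)*(1 + (5 - 303)²)) = 1/((⅛)*(-222)*(1 + (-298)²)) = 1/((⅛)*(-222)*(1 + 88804)) = 1/((⅛)*(-222)*88805) = 1/(-9857355/4) = -4/9857355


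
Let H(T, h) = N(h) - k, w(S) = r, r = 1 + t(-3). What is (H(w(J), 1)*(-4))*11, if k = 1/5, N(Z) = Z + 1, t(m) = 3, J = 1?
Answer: -396/5 ≈ -79.200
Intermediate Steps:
N(Z) = 1 + Z
r = 4 (r = 1 + 3 = 4)
k = ⅕ ≈ 0.20000
w(S) = 4
H(T, h) = ⅘ + h (H(T, h) = (1 + h) - 1*⅕ = (1 + h) - ⅕ = ⅘ + h)
(H(w(J), 1)*(-4))*11 = ((⅘ + 1)*(-4))*11 = ((9/5)*(-4))*11 = -36/5*11 = -396/5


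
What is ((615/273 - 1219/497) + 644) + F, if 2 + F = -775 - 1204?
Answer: -8639649/6461 ≈ -1337.2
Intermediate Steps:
F = -1981 (F = -2 + (-775 - 1204) = -2 - 1979 = -1981)
((615/273 - 1219/497) + 644) + F = ((615/273 - 1219/497) + 644) - 1981 = ((615*(1/273) - 1219*1/497) + 644) - 1981 = ((205/91 - 1219/497) + 644) - 1981 = (-1292/6461 + 644) - 1981 = 4159592/6461 - 1981 = -8639649/6461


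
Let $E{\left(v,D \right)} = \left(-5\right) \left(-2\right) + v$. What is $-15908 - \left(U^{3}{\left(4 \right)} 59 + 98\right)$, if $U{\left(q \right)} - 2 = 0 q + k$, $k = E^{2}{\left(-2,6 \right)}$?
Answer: $-16978270$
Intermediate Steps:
$E{\left(v,D \right)} = 10 + v$
$k = 64$ ($k = \left(10 - 2\right)^{2} = 8^{2} = 64$)
$U{\left(q \right)} = 66$ ($U{\left(q \right)} = 2 + \left(0 q + 64\right) = 2 + \left(0 + 64\right) = 2 + 64 = 66$)
$-15908 - \left(U^{3}{\left(4 \right)} 59 + 98\right) = -15908 - \left(66^{3} \cdot 59 + 98\right) = -15908 - \left(287496 \cdot 59 + 98\right) = -15908 - \left(16962264 + 98\right) = -15908 - 16962362 = -16978270$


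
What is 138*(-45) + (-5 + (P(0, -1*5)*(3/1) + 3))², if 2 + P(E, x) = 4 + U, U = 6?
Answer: -5726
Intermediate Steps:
P(E, x) = 8 (P(E, x) = -2 + (4 + 6) = -2 + 10 = 8)
138*(-45) + (-5 + (P(0, -1*5)*(3/1) + 3))² = 138*(-45) + (-5 + (8*(3/1) + 3))² = -6210 + (-5 + (8*(3*1) + 3))² = -6210 + (-5 + (8*3 + 3))² = -6210 + (-5 + (24 + 3))² = -6210 + (-5 + 27)² = -6210 + 22² = -6210 + 484 = -5726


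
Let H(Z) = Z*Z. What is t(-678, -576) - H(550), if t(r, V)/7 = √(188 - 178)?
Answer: -302500 + 7*√10 ≈ -3.0248e+5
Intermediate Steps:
t(r, V) = 7*√10 (t(r, V) = 7*√(188 - 178) = 7*√10)
H(Z) = Z²
t(-678, -576) - H(550) = 7*√10 - 1*550² = 7*√10 - 1*302500 = 7*√10 - 302500 = -302500 + 7*√10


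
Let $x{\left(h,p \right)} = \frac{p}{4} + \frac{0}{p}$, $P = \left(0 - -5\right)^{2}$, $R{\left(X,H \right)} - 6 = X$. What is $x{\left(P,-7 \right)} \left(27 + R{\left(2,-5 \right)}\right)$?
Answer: $- \frac{245}{4} \approx -61.25$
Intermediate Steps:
$R{\left(X,H \right)} = 6 + X$
$P = 25$ ($P = \left(0 + 5\right)^{2} = 5^{2} = 25$)
$x{\left(h,p \right)} = \frac{p}{4}$ ($x{\left(h,p \right)} = p \frac{1}{4} + 0 = \frac{p}{4} + 0 = \frac{p}{4}$)
$x{\left(P,-7 \right)} \left(27 + R{\left(2,-5 \right)}\right) = \frac{1}{4} \left(-7\right) \left(27 + \left(6 + 2\right)\right) = - \frac{7 \left(27 + 8\right)}{4} = \left(- \frac{7}{4}\right) 35 = - \frac{245}{4}$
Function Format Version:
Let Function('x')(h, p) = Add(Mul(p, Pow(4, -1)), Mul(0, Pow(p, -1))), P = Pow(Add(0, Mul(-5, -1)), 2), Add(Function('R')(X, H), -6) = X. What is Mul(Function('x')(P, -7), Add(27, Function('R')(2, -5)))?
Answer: Rational(-245, 4) ≈ -61.250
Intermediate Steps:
Function('R')(X, H) = Add(6, X)
P = 25 (P = Pow(Add(0, 5), 2) = Pow(5, 2) = 25)
Function('x')(h, p) = Mul(Rational(1, 4), p) (Function('x')(h, p) = Add(Mul(p, Rational(1, 4)), 0) = Add(Mul(Rational(1, 4), p), 0) = Mul(Rational(1, 4), p))
Mul(Function('x')(P, -7), Add(27, Function('R')(2, -5))) = Mul(Mul(Rational(1, 4), -7), Add(27, Add(6, 2))) = Mul(Rational(-7, 4), Add(27, 8)) = Mul(Rational(-7, 4), 35) = Rational(-245, 4)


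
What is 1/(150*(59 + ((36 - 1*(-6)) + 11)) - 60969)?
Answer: -1/44169 ≈ -2.2640e-5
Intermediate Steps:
1/(150*(59 + ((36 - 1*(-6)) + 11)) - 60969) = 1/(150*(59 + ((36 + 6) + 11)) - 60969) = 1/(150*(59 + (42 + 11)) - 60969) = 1/(150*(59 + 53) - 60969) = 1/(150*112 - 60969) = 1/(16800 - 60969) = 1/(-44169) = -1/44169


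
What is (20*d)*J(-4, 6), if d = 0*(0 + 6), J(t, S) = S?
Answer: 0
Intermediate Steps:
d = 0 (d = 0*6 = 0)
(20*d)*J(-4, 6) = (20*0)*6 = 0*6 = 0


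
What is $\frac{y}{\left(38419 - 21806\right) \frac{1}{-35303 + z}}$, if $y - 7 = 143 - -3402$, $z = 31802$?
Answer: $- \frac{336096}{449} \approx -748.54$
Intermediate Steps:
$y = 3552$ ($y = 7 + \left(143 - -3402\right) = 7 + \left(143 + 3402\right) = 7 + 3545 = 3552$)
$\frac{y}{\left(38419 - 21806\right) \frac{1}{-35303 + z}} = \frac{3552}{\left(38419 - 21806\right) \frac{1}{-35303 + 31802}} = \frac{3552}{16613 \frac{1}{-3501}} = \frac{3552}{16613 \left(- \frac{1}{3501}\right)} = \frac{3552}{- \frac{16613}{3501}} = 3552 \left(- \frac{3501}{16613}\right) = - \frac{336096}{449}$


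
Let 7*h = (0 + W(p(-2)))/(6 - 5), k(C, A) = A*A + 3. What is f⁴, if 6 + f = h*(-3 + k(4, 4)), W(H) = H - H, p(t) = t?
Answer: 1296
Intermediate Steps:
W(H) = 0
k(C, A) = 3 + A² (k(C, A) = A² + 3 = 3 + A²)
h = 0 (h = ((0 + 0)/(6 - 5))/7 = (0/1)/7 = (0*1)/7 = (⅐)*0 = 0)
f = -6 (f = -6 + 0*(-3 + (3 + 4²)) = -6 + 0*(-3 + (3 + 16)) = -6 + 0*(-3 + 19) = -6 + 0*16 = -6 + 0 = -6)
f⁴ = (-6)⁴ = 1296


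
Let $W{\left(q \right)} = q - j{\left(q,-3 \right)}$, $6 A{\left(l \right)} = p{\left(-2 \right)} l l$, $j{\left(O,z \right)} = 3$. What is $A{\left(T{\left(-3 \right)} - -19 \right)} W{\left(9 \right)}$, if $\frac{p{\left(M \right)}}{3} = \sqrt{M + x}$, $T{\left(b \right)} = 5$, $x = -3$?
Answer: $1728 i \sqrt{5} \approx 3863.9 i$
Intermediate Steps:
$p{\left(M \right)} = 3 \sqrt{-3 + M}$ ($p{\left(M \right)} = 3 \sqrt{M - 3} = 3 \sqrt{-3 + M}$)
$A{\left(l \right)} = \frac{i \sqrt{5} l^{2}}{2}$ ($A{\left(l \right)} = \frac{3 \sqrt{-3 - 2} l l}{6} = \frac{3 \sqrt{-5} l l}{6} = \frac{3 i \sqrt{5} l l}{6} = \frac{3 i l \sqrt{5} l}{6} = \frac{3 i \sqrt{5} l^{2}}{6} = \frac{i \sqrt{5} l^{2}}{2}$)
$W{\left(q \right)} = -3 + q$ ($W{\left(q \right)} = q - 3 = -3 + q$)
$A{\left(T{\left(-3 \right)} - -19 \right)} W{\left(9 \right)} = \frac{i \sqrt{5} \left(5 - -19\right)^{2}}{2} \left(-3 + 9\right) = \frac{i \sqrt{5} \left(5 + 19\right)^{2}}{2} \cdot 6 = \frac{i \sqrt{5} \cdot 24^{2}}{2} \cdot 6 = \frac{1}{2} i \sqrt{5} \cdot 576 \cdot 6 = 288 i \sqrt{5} \cdot 6 = 1728 i \sqrt{5}$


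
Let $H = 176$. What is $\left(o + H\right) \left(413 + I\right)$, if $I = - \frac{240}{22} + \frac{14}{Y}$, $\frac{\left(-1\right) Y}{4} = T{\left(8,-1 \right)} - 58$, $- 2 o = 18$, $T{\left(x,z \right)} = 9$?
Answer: $\frac{10342811}{154} \approx 67161.0$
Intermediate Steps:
$o = -9$ ($o = \left(- \frac{1}{2}\right) 18 = -9$)
$Y = 196$ ($Y = - 4 \left(9 - 58\right) = \left(-4\right) \left(-49\right) = 196$)
$I = - \frac{1669}{154}$ ($I = - \frac{240}{22} + \frac{14}{196} = \left(-240\right) \frac{1}{22} + 14 \cdot \frac{1}{196} = - \frac{120}{11} + \frac{1}{14} = - \frac{1669}{154} \approx -10.838$)
$\left(o + H\right) \left(413 + I\right) = \left(-9 + 176\right) \left(413 - \frac{1669}{154}\right) = 167 \cdot \frac{61933}{154} = \frac{10342811}{154}$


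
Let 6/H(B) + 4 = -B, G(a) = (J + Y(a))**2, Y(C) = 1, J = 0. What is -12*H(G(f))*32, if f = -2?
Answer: 2304/5 ≈ 460.80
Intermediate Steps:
G(a) = 1 (G(a) = (0 + 1)**2 = 1**2 = 1)
H(B) = 6/(-4 - B)
-12*H(G(f))*32 = -(-72)/(4 + 1)*32 = -(-72)/5*32 = -12*(-6/5)*32 = (72/5)*32 = 2304/5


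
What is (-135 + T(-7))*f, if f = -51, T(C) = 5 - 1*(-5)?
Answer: 6375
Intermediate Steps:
T(C) = 10 (T(C) = 5 + 5 = 10)
(-135 + T(-7))*f = (-135 + 10)*(-51) = -125*(-51) = 6375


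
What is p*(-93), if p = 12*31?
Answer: -34596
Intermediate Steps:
p = 372
p*(-93) = 372*(-93) = -34596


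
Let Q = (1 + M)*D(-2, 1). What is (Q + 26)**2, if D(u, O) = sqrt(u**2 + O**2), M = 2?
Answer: 721 + 156*sqrt(5) ≈ 1069.8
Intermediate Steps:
D(u, O) = sqrt(O**2 + u**2)
Q = 3*sqrt(5) (Q = (1 + 2)*sqrt(1**2 + (-2)**2) = 3*sqrt(1 + 4) = 3*sqrt(5) ≈ 6.7082)
(Q + 26)**2 = (3*sqrt(5) + 26)**2 = (26 + 3*sqrt(5))**2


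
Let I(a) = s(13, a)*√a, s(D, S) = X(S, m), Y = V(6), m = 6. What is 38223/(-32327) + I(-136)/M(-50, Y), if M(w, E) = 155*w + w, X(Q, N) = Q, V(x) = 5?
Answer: -38223/32327 + 34*I*√34/975 ≈ -1.1824 + 0.20334*I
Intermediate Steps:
Y = 5
M(w, E) = 156*w
s(D, S) = S
I(a) = a^(3/2) (I(a) = a*√a = a^(3/2))
38223/(-32327) + I(-136)/M(-50, Y) = 38223/(-32327) + (-136)^(3/2)/((156*(-50))) = 38223*(-1/32327) - 272*I*√34/(-7800) = -38223/32327 - 272*I*√34*(-1/7800) = -38223/32327 + 34*I*√34/975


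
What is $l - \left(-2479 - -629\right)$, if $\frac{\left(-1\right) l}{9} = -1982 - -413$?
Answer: $15971$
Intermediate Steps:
$l = 14121$ ($l = - 9 \left(-1982 - -413\right) = - 9 \left(-1982 + 413\right) = \left(-9\right) \left(-1569\right) = 14121$)
$l - \left(-2479 - -629\right) = 14121 - \left(-2479 - -629\right) = 14121 - \left(-2479 + 629\right) = 14121 - -1850 = 14121 + 1850 = 15971$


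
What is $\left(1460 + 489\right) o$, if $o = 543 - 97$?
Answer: $869254$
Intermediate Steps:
$o = 446$ ($o = 543 - 97 = 446$)
$\left(1460 + 489\right) o = \left(1460 + 489\right) 446 = 1949 \cdot 446 = 869254$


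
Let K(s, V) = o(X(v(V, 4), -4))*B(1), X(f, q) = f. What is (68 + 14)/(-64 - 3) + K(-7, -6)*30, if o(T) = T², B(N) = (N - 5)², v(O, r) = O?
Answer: 1157678/67 ≈ 17279.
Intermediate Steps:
B(N) = (-5 + N)²
K(s, V) = 16*V² (K(s, V) = V²*(-5 + 1)² = V²*(-4)² = V²*16 = 16*V²)
(68 + 14)/(-64 - 3) + K(-7, -6)*30 = (68 + 14)/(-64 - 3) + (16*(-6)²)*30 = 82/(-67) + (16*36)*30 = 82*(-1/67) + 576*30 = -82/67 + 17280 = 1157678/67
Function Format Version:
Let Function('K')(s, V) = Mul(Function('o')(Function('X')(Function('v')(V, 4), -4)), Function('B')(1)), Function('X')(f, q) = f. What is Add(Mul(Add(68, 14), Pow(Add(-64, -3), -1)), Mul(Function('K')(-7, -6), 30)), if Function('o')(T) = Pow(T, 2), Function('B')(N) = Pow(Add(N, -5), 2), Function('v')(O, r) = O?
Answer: Rational(1157678, 67) ≈ 17279.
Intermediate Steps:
Function('B')(N) = Pow(Add(-5, N), 2)
Function('K')(s, V) = Mul(16, Pow(V, 2)) (Function('K')(s, V) = Mul(Pow(V, 2), Pow(Add(-5, 1), 2)) = Mul(Pow(V, 2), Pow(-4, 2)) = Mul(Pow(V, 2), 16) = Mul(16, Pow(V, 2)))
Add(Mul(Add(68, 14), Pow(Add(-64, -3), -1)), Mul(Function('K')(-7, -6), 30)) = Add(Mul(Add(68, 14), Pow(Add(-64, -3), -1)), Mul(Mul(16, Pow(-6, 2)), 30)) = Add(Mul(82, Pow(-67, -1)), Mul(Mul(16, 36), 30)) = Add(Mul(82, Rational(-1, 67)), Mul(576, 30)) = Add(Rational(-82, 67), 17280) = Rational(1157678, 67)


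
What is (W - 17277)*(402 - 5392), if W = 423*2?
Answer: 81990690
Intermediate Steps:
W = 846
(W - 17277)*(402 - 5392) = (846 - 17277)*(402 - 5392) = -16431*(-4990) = 81990690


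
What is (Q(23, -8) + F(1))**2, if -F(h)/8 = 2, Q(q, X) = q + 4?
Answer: 121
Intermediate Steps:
Q(q, X) = 4 + q
F(h) = -16 (F(h) = -8*2 = -16)
(Q(23, -8) + F(1))**2 = ((4 + 23) - 16)**2 = (27 - 16)**2 = 11**2 = 121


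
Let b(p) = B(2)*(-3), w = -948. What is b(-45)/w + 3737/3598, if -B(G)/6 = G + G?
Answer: 273635/284242 ≈ 0.96268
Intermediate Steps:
B(G) = -12*G (B(G) = -6*(G + G) = -12*G)
b(p) = 72 (b(p) = -12*2*(-3) = -24*(-3) = 72)
b(-45)/w + 3737/3598 = 72/(-948) + 3737/3598 = 72*(-1/948) + 3737*(1/3598) = -6/79 + 3737/3598 = 273635/284242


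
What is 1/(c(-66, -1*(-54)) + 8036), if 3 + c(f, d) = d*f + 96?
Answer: 1/4565 ≈ 0.00021906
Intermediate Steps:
c(f, d) = 93 + d*f (c(f, d) = -3 + (d*f + 96) = -3 + (96 + d*f) = 93 + d*f)
1/(c(-66, -1*(-54)) + 8036) = 1/((93 - 1*(-54)*(-66)) + 8036) = 1/((93 + 54*(-66)) + 8036) = 1/((93 - 3564) + 8036) = 1/(-3471 + 8036) = 1/4565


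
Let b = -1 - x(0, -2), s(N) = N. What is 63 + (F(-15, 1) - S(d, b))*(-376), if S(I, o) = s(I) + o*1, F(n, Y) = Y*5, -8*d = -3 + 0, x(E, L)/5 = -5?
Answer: 7348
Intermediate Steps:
x(E, L) = -25 (x(E, L) = 5*(-5) = -25)
d = 3/8 (d = -(-3 + 0)/8 = -⅛*(-3) = 3/8 ≈ 0.37500)
F(n, Y) = 5*Y
b = 24 (b = -1 - 1*(-25) = -1 + 25 = 24)
S(I, o) = I + o (S(I, o) = I + o*1 = I + o)
63 + (F(-15, 1) - S(d, b))*(-376) = 63 + (5*1 - (3/8 + 24))*(-376) = 63 + (5 - 1*195/8)*(-376) = 63 + (5 - 195/8)*(-376) = 63 - 155/8*(-376) = 63 + 7285 = 7348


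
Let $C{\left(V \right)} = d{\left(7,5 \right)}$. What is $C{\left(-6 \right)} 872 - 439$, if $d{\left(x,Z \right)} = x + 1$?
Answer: $6537$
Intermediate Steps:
$d{\left(x,Z \right)} = 1 + x$
$C{\left(V \right)} = 8$ ($C{\left(V \right)} = 1 + 7 = 8$)
$C{\left(-6 \right)} 872 - 439 = 8 \cdot 872 - 439 = 6976 - 439 = 6537$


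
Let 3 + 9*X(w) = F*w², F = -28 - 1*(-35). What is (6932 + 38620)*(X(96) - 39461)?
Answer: -1471025920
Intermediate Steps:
F = 7 (F = -28 + 35 = 7)
X(w) = -⅓ + 7*w²/9 (X(w) = -⅓ + (7*w²)/9 = -⅓ + 7*w²/9)
(6932 + 38620)*(X(96) - 39461) = (6932 + 38620)*((-⅓ + (7/9)*96²) - 39461) = 45552*((-⅓ + (7/9)*9216) - 39461) = 45552*((-⅓ + 7168) - 39461) = 45552*(21503/3 - 39461) = 45552*(-96880/3) = -1471025920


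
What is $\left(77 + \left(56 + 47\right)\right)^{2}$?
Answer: $32400$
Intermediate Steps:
$\left(77 + \left(56 + 47\right)\right)^{2} = \left(77 + 103\right)^{2} = 180^{2} = 32400$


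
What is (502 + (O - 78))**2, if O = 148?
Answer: 327184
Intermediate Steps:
(502 + (O - 78))**2 = (502 + (148 - 78))**2 = (502 + 70)**2 = 572**2 = 327184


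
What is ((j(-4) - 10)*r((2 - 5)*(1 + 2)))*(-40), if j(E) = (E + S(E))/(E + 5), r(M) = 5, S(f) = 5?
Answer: 1800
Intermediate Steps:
j(E) = 1 (j(E) = (E + 5)/(E + 5) = (5 + E)/(5 + E) = 1)
((j(-4) - 10)*r((2 - 5)*(1 + 2)))*(-40) = ((1 - 10)*5)*(-40) = -9*5*(-40) = -45*(-40) = 1800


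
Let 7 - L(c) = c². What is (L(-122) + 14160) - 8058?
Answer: -8775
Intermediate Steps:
L(c) = 7 - c²
(L(-122) + 14160) - 8058 = ((7 - 1*(-122)²) + 14160) - 8058 = ((7 - 1*14884) + 14160) - 8058 = ((7 - 14884) + 14160) - 8058 = (-14877 + 14160) - 8058 = -717 - 8058 = -8775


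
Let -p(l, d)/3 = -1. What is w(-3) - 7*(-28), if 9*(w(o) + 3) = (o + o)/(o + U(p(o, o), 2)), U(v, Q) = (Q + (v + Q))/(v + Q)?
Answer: 2321/12 ≈ 193.42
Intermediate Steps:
p(l, d) = 3 (p(l, d) = -3*(-1) = 3)
U(v, Q) = (v + 2*Q)/(Q + v) (U(v, Q) = (Q + (Q + v))/(Q + v) = (v + 2*Q)/(Q + v))
w(o) = -3 + 2*o/(9*(7/5 + o)) (w(o) = -3 + ((o + o)/(o + (3 + 2*2)/(2 + 3)))/9 = -3 + ((2*o)/(o + (3 + 4)/5))/9 = -3 + ((2*o)/(o + (⅕)*7))/9 = -3 + ((2*o)/(o + 7/5))/9 = -3 + ((2*o)/(7/5 + o))/9 = -3 + (2*o/(7/5 + o))/9 = -3 + 2*o/(9*(7/5 + o)))
w(-3) - 7*(-28) = (-189 - 125*(-3))/(9*(7 + 5*(-3))) - 7*(-28) = (-189 + 375)/(9*(7 - 15)) + 196 = (⅑)*186/(-8) + 196 = (⅑)*(-⅛)*186 + 196 = -31/12 + 196 = 2321/12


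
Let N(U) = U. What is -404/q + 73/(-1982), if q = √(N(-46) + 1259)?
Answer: -73/1982 - 404*√1213/1213 ≈ -11.637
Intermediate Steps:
q = √1213 (q = √(-46 + 1259) = √1213 ≈ 34.828)
-404/q + 73/(-1982) = -404*√1213/1213 + 73/(-1982) = -404*√1213/1213 + 73*(-1/1982) = -404*√1213/1213 - 73/1982 = -73/1982 - 404*√1213/1213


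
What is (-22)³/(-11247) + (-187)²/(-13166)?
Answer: -253104775/148078002 ≈ -1.7093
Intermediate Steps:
(-22)³/(-11247) + (-187)²/(-13166) = -10648*(-1/11247) + 34969*(-1/13166) = 10648/11247 - 34969/13166 = -253104775/148078002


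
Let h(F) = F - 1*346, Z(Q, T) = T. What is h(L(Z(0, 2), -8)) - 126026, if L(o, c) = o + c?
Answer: -126378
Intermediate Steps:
L(o, c) = c + o
h(F) = -346 + F (h(F) = F - 346 = -346 + F)
h(L(Z(0, 2), -8)) - 126026 = (-346 + (-8 + 2)) - 126026 = (-346 - 6) - 126026 = -352 - 126026 = -126378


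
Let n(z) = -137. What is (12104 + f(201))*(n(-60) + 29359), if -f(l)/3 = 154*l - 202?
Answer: -2342201744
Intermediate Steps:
f(l) = 606 - 462*l (f(l) = -3*(154*l - 202) = -3*(-202 + 154*l) = 606 - 462*l)
(12104 + f(201))*(n(-60) + 29359) = (12104 + (606 - 462*201))*(-137 + 29359) = (12104 + (606 - 92862))*29222 = (12104 - 92256)*29222 = -80152*29222 = -2342201744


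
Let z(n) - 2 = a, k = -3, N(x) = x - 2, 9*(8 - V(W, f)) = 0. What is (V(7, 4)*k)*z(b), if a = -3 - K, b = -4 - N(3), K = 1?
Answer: 48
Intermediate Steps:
V(W, f) = 8 (V(W, f) = 8 - ⅑*0 = 8 + 0 = 8)
N(x) = -2 + x
b = -5 (b = -4 - (-2 + 3) = -4 - 1 = -5)
a = -4 (a = -3 - 1*1 = -3 - 1 = -4)
z(n) = -2 (z(n) = 2 - 4 = -2)
(V(7, 4)*k)*z(b) = (8*(-3))*(-2) = -24*(-2) = 48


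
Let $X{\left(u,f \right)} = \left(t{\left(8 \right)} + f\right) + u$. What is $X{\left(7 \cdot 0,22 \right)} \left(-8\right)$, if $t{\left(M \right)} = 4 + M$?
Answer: $-272$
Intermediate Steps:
$X{\left(u,f \right)} = 12 + f + u$ ($X{\left(u,f \right)} = \left(\left(4 + 8\right) + f\right) + u = \left(12 + f\right) + u = 12 + f + u$)
$X{\left(7 \cdot 0,22 \right)} \left(-8\right) = \left(12 + 22 + 7 \cdot 0\right) \left(-8\right) = \left(12 + 22 + 0\right) \left(-8\right) = 34 \left(-8\right) = -272$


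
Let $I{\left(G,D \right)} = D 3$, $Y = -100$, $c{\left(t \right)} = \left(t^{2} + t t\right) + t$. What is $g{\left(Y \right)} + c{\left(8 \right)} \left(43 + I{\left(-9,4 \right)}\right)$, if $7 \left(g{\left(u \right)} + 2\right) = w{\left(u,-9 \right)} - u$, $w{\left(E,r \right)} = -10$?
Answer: $\frac{52436}{7} \approx 7490.9$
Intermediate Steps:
$c{\left(t \right)} = t + 2 t^{2}$ ($c{\left(t \right)} = \left(t^{2} + t^{2}\right) + t = 2 t^{2} + t = t + 2 t^{2}$)
$I{\left(G,D \right)} = 3 D$
$g{\left(u \right)} = - \frac{24}{7} - \frac{u}{7}$ ($g{\left(u \right)} = -2 + \frac{-10 - u}{7} = -2 - \left(\frac{10}{7} + \frac{u}{7}\right) = - \frac{24}{7} - \frac{u}{7}$)
$g{\left(Y \right)} + c{\left(8 \right)} \left(43 + I{\left(-9,4 \right)}\right) = \left(- \frac{24}{7} - - \frac{100}{7}\right) + 8 \left(1 + 2 \cdot 8\right) \left(43 + 3 \cdot 4\right) = \left(- \frac{24}{7} + \frac{100}{7}\right) + 8 \left(1 + 16\right) \left(43 + 12\right) = \frac{76}{7} + 8 \cdot 17 \cdot 55 = \frac{76}{7} + 136 \cdot 55 = \frac{76}{7} + 7480 = \frac{52436}{7}$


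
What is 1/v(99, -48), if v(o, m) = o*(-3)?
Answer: -1/297 ≈ -0.0033670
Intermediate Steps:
v(o, m) = -3*o
1/v(99, -48) = 1/(-3*99) = 1/(-297) = -1/297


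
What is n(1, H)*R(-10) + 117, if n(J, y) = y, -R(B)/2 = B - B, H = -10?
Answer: 117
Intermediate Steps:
R(B) = 0 (R(B) = -2*(B - B) = -2*0 = 0)
n(1, H)*R(-10) + 117 = -10*0 + 117 = 0 + 117 = 117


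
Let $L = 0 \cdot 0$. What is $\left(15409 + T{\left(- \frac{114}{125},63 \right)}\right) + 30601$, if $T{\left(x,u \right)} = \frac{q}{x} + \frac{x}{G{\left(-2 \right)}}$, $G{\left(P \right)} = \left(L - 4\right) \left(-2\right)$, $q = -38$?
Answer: $\frac{69077329}{1500} \approx 46052.0$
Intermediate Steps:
$L = 0$
$G{\left(P \right)} = 8$ ($G{\left(P \right)} = \left(0 - 4\right) \left(-2\right) = \left(-4\right) \left(-2\right) = 8$)
$T{\left(x,u \right)} = - \frac{38}{x} + \frac{x}{8}$
$\left(15409 + T{\left(- \frac{114}{125},63 \right)}\right) + 30601 = \left(15409 + \left(- \frac{38}{\left(-114\right) \frac{1}{125}} + \frac{\left(-114\right) \frac{1}{125}}{8}\right)\right) + 30601 = \left(15409 + \left(- \frac{38}{- \frac{114}{125}} + \frac{1}{8} \left(- \frac{114}{125}\right)\right)\right) + 30601 = \left(15409 - - \frac{62329}{1500}\right) + 30601 = \left(15409 + \left(\frac{125}{3} - \frac{57}{500}\right)\right) + 30601 = \left(15409 + \frac{62329}{1500}\right) + 30601 = \frac{23175829}{1500} + 30601 = \frac{69077329}{1500}$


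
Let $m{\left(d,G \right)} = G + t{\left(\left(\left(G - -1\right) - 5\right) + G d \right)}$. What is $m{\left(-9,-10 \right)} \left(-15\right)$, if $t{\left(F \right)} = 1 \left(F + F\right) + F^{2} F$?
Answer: $-6586770$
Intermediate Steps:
$t{\left(F \right)} = F^{3} + 2 F$ ($t{\left(F \right)} = 1 \cdot 2 F + F^{3} = 2 F + F^{3} = F^{3} + 2 F$)
$m{\left(d,G \right)} = G + \left(2 + \left(-4 + G + G d\right)^{2}\right) \left(-4 + G + G d\right)$ ($m{\left(d,G \right)} = G + \left(\left(\left(G - -1\right) - 5\right) + G d\right) \left(2 + \left(\left(\left(G - -1\right) - 5\right) + G d\right)^{2}\right) = G + \left(\left(\left(G + 1\right) - 5\right) + G d\right) \left(2 + \left(\left(\left(G + 1\right) - 5\right) + G d\right)^{2}\right) = G + \left(\left(\left(1 + G\right) - 5\right) + G d\right) \left(2 + \left(\left(\left(1 + G\right) - 5\right) + G d\right)^{2}\right) = G + \left(\left(-4 + G\right) + G d\right) \left(2 + \left(\left(-4 + G\right) + G d\right)^{2}\right) = G + \left(-4 + G + G d\right) \left(2 + \left(-4 + G + G d\right)^{2}\right) = G + \left(2 + \left(-4 + G + G d\right)^{2}\right) \left(-4 + G + G d\right)$)
$m{\left(-9,-10 \right)} \left(-15\right) = \left(-10 + \left(2 + \left(-4 - 10 - -90\right)^{2}\right) \left(-4 - 10 - -90\right)\right) \left(-15\right) = \left(-10 + \left(2 + \left(-4 - 10 + 90\right)^{2}\right) \left(-4 - 10 + 90\right)\right) \left(-15\right) = \left(-10 + \left(2 + 76^{2}\right) 76\right) \left(-15\right) = \left(-10 + \left(2 + 5776\right) 76\right) \left(-15\right) = \left(-10 + 5778 \cdot 76\right) \left(-15\right) = \left(-10 + 439128\right) \left(-15\right) = 439118 \left(-15\right) = -6586770$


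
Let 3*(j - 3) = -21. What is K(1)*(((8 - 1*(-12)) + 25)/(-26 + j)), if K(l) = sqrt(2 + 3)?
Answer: -3*sqrt(5)/2 ≈ -3.3541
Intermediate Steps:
j = -4 (j = 3 + (1/3)*(-21) = 3 - 7 = -4)
K(l) = sqrt(5)
K(1)*(((8 - 1*(-12)) + 25)/(-26 + j)) = sqrt(5)*(((8 - 1*(-12)) + 25)/(-26 - 4)) = sqrt(5)*(((8 + 12) + 25)/(-30)) = sqrt(5)*((20 + 25)*(-1/30)) = sqrt(5)*(45*(-1/30)) = sqrt(5)*(-3/2) = -3*sqrt(5)/2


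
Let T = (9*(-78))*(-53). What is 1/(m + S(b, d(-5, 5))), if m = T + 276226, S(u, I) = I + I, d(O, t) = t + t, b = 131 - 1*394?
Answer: 1/313452 ≈ 3.1903e-6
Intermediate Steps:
b = -263 (b = 131 - 394 = -263)
T = 37206 (T = -702*(-53) = 37206)
d(O, t) = 2*t
S(u, I) = 2*I
m = 313432 (m = 37206 + 276226 = 313432)
1/(m + S(b, d(-5, 5))) = 1/(313432 + 2*(2*5)) = 1/(313432 + 2*10) = 1/(313432 + 20) = 1/313452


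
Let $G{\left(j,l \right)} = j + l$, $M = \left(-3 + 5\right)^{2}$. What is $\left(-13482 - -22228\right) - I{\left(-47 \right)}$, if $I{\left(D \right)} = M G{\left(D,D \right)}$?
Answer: $9122$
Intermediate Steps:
$M = 4$ ($M = 2^{2} = 4$)
$I{\left(D \right)} = 8 D$ ($I{\left(D \right)} = 4 \left(D + D\right) = 4 \cdot 2 D = 8 D$)
$\left(-13482 - -22228\right) - I{\left(-47 \right)} = \left(-13482 - -22228\right) - 8 \left(-47\right) = \left(-13482 + 22228\right) - -376 = 8746 + 376 = 9122$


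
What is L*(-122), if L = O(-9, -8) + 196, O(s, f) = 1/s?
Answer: -215086/9 ≈ -23898.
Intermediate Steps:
L = 1763/9 (L = 1/(-9) + 196 = -⅑ + 196 = 1763/9 ≈ 195.89)
L*(-122) = (1763/9)*(-122) = -215086/9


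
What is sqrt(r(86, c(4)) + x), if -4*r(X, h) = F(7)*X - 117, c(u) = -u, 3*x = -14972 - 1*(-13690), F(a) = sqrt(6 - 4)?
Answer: sqrt(-14331 - 774*sqrt(2))/6 ≈ 20.7*I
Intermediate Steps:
F(a) = sqrt(2)
x = -1282/3 (x = (-14972 - 1*(-13690))/3 = (-14972 + 13690)/3 = (1/3)*(-1282) = -1282/3 ≈ -427.33)
r(X, h) = 117/4 - X*sqrt(2)/4 (r(X, h) = -(sqrt(2)*X - 117)/4 = -(X*sqrt(2) - 117)/4 = -(-117 + X*sqrt(2))/4 = 117/4 - X*sqrt(2)/4)
sqrt(r(86, c(4)) + x) = sqrt((117/4 - 1/4*86*sqrt(2)) - 1282/3) = sqrt((117/4 - 43*sqrt(2)/2) - 1282/3) = sqrt(-4777/12 - 43*sqrt(2)/2)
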